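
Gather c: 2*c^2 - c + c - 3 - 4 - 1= 2*c^2 - 8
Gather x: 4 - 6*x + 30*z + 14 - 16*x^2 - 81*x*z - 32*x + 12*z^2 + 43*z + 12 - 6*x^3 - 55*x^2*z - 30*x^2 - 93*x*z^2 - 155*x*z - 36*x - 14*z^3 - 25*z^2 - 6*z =-6*x^3 + x^2*(-55*z - 46) + x*(-93*z^2 - 236*z - 74) - 14*z^3 - 13*z^2 + 67*z + 30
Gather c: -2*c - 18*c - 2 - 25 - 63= -20*c - 90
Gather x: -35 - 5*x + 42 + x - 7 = -4*x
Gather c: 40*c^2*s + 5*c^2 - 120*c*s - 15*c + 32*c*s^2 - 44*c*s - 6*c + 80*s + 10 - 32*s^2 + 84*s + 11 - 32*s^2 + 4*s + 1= c^2*(40*s + 5) + c*(32*s^2 - 164*s - 21) - 64*s^2 + 168*s + 22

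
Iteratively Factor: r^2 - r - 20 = (r - 5)*(r + 4)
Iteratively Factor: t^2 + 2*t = (t + 2)*(t)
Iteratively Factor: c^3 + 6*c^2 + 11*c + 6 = (c + 3)*(c^2 + 3*c + 2) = (c + 2)*(c + 3)*(c + 1)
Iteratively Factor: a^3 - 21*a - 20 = (a + 1)*(a^2 - a - 20) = (a + 1)*(a + 4)*(a - 5)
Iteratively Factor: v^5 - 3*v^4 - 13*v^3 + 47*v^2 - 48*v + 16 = (v - 4)*(v^4 + v^3 - 9*v^2 + 11*v - 4) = (v - 4)*(v - 1)*(v^3 + 2*v^2 - 7*v + 4) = (v - 4)*(v - 1)*(v + 4)*(v^2 - 2*v + 1) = (v - 4)*(v - 1)^2*(v + 4)*(v - 1)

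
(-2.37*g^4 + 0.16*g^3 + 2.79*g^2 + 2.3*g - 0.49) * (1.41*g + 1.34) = -3.3417*g^5 - 2.9502*g^4 + 4.1483*g^3 + 6.9816*g^2 + 2.3911*g - 0.6566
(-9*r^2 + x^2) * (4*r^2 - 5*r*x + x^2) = -36*r^4 + 45*r^3*x - 5*r^2*x^2 - 5*r*x^3 + x^4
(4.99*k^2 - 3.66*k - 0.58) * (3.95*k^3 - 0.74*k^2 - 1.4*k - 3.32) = 19.7105*k^5 - 18.1496*k^4 - 6.5686*k^3 - 11.0136*k^2 + 12.9632*k + 1.9256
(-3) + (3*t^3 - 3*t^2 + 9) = 3*t^3 - 3*t^2 + 6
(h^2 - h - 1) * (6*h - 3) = 6*h^3 - 9*h^2 - 3*h + 3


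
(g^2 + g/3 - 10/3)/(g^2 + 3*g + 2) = (g - 5/3)/(g + 1)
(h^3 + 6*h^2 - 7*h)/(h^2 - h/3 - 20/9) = 9*h*(-h^2 - 6*h + 7)/(-9*h^2 + 3*h + 20)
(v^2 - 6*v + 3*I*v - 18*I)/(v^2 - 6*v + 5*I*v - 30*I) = (v + 3*I)/(v + 5*I)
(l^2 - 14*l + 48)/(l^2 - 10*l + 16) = (l - 6)/(l - 2)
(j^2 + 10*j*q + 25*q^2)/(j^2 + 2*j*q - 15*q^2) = (-j - 5*q)/(-j + 3*q)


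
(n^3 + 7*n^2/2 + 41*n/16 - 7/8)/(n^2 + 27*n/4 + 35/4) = (4*n^2 + 7*n - 2)/(4*(n + 5))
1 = 1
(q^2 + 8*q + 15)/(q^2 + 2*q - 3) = (q + 5)/(q - 1)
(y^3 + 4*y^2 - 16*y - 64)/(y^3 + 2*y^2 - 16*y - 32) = (y + 4)/(y + 2)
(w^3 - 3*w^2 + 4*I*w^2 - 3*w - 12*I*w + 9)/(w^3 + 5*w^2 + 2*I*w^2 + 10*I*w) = (w^3 + w^2*(-3 + 4*I) - 3*w*(1 + 4*I) + 9)/(w*(w^2 + w*(5 + 2*I) + 10*I))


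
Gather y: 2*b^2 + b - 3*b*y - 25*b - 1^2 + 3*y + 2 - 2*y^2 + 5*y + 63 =2*b^2 - 24*b - 2*y^2 + y*(8 - 3*b) + 64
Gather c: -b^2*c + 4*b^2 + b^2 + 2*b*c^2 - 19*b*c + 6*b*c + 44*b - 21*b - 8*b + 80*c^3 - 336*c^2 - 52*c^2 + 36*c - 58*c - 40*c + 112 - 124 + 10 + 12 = 5*b^2 + 15*b + 80*c^3 + c^2*(2*b - 388) + c*(-b^2 - 13*b - 62) + 10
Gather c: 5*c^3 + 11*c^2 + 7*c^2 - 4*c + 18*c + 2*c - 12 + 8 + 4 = 5*c^3 + 18*c^2 + 16*c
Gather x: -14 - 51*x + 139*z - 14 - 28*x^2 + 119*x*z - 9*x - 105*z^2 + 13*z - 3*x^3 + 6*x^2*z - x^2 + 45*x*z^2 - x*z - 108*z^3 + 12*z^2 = -3*x^3 + x^2*(6*z - 29) + x*(45*z^2 + 118*z - 60) - 108*z^3 - 93*z^2 + 152*z - 28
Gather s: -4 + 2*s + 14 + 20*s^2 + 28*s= 20*s^2 + 30*s + 10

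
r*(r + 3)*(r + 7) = r^3 + 10*r^2 + 21*r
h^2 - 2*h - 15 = (h - 5)*(h + 3)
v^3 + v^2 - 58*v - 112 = (v - 8)*(v + 2)*(v + 7)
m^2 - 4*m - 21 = (m - 7)*(m + 3)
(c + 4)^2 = c^2 + 8*c + 16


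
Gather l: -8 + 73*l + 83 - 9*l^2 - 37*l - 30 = -9*l^2 + 36*l + 45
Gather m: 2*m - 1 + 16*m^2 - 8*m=16*m^2 - 6*m - 1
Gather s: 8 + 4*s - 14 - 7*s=-3*s - 6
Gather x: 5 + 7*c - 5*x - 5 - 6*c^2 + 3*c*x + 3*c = -6*c^2 + 10*c + x*(3*c - 5)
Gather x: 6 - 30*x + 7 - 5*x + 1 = 14 - 35*x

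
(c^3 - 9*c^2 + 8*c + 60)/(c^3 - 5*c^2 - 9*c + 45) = (c^2 - 4*c - 12)/(c^2 - 9)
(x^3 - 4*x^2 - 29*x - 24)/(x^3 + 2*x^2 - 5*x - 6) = (x - 8)/(x - 2)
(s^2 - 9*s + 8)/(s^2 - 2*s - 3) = (-s^2 + 9*s - 8)/(-s^2 + 2*s + 3)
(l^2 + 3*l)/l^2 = (l + 3)/l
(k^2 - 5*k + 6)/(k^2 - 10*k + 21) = (k - 2)/(k - 7)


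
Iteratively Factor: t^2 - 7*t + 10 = (t - 2)*(t - 5)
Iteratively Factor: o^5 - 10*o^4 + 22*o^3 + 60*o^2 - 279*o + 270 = (o + 3)*(o^4 - 13*o^3 + 61*o^2 - 123*o + 90) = (o - 2)*(o + 3)*(o^3 - 11*o^2 + 39*o - 45) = (o - 3)*(o - 2)*(o + 3)*(o^2 - 8*o + 15) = (o - 5)*(o - 3)*(o - 2)*(o + 3)*(o - 3)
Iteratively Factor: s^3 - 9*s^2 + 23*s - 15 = (s - 5)*(s^2 - 4*s + 3) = (s - 5)*(s - 1)*(s - 3)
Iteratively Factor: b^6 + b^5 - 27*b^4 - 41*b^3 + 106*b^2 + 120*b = (b)*(b^5 + b^4 - 27*b^3 - 41*b^2 + 106*b + 120) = b*(b + 4)*(b^4 - 3*b^3 - 15*b^2 + 19*b + 30) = b*(b + 1)*(b + 4)*(b^3 - 4*b^2 - 11*b + 30) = b*(b - 2)*(b + 1)*(b + 4)*(b^2 - 2*b - 15) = b*(b - 5)*(b - 2)*(b + 1)*(b + 4)*(b + 3)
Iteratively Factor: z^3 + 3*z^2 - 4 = (z + 2)*(z^2 + z - 2) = (z - 1)*(z + 2)*(z + 2)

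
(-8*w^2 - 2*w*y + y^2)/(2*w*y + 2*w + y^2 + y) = (-4*w + y)/(y + 1)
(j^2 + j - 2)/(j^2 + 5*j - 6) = (j + 2)/(j + 6)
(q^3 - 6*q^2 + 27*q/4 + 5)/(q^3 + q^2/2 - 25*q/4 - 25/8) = 2*(q - 4)/(2*q + 5)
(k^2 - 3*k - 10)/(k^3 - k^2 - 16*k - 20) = 1/(k + 2)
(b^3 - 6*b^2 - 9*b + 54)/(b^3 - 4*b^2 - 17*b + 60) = (b^2 - 3*b - 18)/(b^2 - b - 20)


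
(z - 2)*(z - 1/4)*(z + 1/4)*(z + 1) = z^4 - z^3 - 33*z^2/16 + z/16 + 1/8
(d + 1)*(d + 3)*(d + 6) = d^3 + 10*d^2 + 27*d + 18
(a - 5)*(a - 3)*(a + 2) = a^3 - 6*a^2 - a + 30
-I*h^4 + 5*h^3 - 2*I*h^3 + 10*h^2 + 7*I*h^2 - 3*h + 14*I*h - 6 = (h + 2)*(h + I)*(h + 3*I)*(-I*h + 1)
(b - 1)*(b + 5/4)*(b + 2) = b^3 + 9*b^2/4 - 3*b/4 - 5/2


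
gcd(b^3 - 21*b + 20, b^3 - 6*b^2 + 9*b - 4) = b^2 - 5*b + 4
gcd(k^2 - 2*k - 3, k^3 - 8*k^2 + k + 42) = k - 3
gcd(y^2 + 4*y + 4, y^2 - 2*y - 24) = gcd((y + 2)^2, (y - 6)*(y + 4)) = 1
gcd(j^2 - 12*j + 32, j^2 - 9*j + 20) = j - 4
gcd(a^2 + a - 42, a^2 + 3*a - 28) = a + 7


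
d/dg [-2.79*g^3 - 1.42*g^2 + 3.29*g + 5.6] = -8.37*g^2 - 2.84*g + 3.29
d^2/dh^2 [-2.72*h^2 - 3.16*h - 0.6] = -5.44000000000000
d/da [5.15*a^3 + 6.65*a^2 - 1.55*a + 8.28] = 15.45*a^2 + 13.3*a - 1.55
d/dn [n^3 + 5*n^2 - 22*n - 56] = 3*n^2 + 10*n - 22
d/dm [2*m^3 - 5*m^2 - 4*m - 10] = 6*m^2 - 10*m - 4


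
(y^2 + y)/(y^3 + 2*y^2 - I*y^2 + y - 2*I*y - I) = y/(y^2 + y*(1 - I) - I)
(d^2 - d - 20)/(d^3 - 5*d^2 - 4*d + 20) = (d + 4)/(d^2 - 4)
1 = 1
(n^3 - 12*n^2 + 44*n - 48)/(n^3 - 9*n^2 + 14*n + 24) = (n - 2)/(n + 1)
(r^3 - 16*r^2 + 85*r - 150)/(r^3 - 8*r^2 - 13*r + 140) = (r^2 - 11*r + 30)/(r^2 - 3*r - 28)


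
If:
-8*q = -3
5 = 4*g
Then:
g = 5/4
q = 3/8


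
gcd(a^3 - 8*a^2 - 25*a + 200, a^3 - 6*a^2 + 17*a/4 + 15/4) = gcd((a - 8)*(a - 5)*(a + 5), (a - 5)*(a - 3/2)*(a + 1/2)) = a - 5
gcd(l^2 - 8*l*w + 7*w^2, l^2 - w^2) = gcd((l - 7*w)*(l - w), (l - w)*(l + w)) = -l + w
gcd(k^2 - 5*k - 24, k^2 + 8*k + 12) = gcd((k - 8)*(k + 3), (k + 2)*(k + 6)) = 1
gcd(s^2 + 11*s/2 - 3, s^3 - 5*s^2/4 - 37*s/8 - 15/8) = 1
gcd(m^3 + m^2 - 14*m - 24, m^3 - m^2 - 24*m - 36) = m^2 + 5*m + 6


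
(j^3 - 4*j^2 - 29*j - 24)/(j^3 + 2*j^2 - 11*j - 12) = (j^2 - 5*j - 24)/(j^2 + j - 12)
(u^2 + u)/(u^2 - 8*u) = (u + 1)/(u - 8)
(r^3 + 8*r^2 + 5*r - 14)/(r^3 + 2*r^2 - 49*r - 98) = (r - 1)/(r - 7)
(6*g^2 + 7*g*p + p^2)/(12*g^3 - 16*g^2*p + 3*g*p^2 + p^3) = (g + p)/(2*g^2 - 3*g*p + p^2)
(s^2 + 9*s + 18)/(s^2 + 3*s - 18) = (s + 3)/(s - 3)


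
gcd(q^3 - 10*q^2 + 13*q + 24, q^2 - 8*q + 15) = q - 3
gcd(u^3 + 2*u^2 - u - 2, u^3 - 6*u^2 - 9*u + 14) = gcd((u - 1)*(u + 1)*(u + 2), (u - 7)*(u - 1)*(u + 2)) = u^2 + u - 2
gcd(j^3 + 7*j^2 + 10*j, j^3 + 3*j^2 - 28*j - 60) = j + 2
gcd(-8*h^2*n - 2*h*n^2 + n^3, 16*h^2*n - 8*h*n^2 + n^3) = 4*h*n - n^2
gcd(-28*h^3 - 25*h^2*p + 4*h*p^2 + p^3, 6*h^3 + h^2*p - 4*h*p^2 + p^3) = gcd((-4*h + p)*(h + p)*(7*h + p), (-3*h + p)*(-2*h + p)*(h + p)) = h + p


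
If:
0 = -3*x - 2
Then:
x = -2/3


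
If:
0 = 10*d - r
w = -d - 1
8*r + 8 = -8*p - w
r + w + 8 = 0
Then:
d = -7/9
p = 245/36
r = -70/9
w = -2/9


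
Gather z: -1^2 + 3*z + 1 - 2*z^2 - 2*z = -2*z^2 + z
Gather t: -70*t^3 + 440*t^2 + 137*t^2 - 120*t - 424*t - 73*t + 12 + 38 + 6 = -70*t^3 + 577*t^2 - 617*t + 56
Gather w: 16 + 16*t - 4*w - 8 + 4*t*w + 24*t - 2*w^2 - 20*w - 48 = 40*t - 2*w^2 + w*(4*t - 24) - 40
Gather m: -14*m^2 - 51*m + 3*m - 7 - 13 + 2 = -14*m^2 - 48*m - 18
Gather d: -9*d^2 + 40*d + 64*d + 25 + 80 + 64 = -9*d^2 + 104*d + 169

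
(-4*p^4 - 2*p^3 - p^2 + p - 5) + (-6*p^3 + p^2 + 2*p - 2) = -4*p^4 - 8*p^3 + 3*p - 7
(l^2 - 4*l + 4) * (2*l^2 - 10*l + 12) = 2*l^4 - 18*l^3 + 60*l^2 - 88*l + 48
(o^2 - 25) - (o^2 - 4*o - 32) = 4*o + 7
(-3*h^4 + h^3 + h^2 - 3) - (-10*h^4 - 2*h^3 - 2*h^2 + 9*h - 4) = 7*h^4 + 3*h^3 + 3*h^2 - 9*h + 1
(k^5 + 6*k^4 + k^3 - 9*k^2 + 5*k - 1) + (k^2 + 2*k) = k^5 + 6*k^4 + k^3 - 8*k^2 + 7*k - 1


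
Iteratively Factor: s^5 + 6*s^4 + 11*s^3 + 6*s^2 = (s)*(s^4 + 6*s^3 + 11*s^2 + 6*s) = s*(s + 1)*(s^3 + 5*s^2 + 6*s) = s^2*(s + 1)*(s^2 + 5*s + 6) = s^2*(s + 1)*(s + 3)*(s + 2)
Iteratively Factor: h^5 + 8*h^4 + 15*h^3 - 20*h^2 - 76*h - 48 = (h + 2)*(h^4 + 6*h^3 + 3*h^2 - 26*h - 24) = (h + 2)*(h + 3)*(h^3 + 3*h^2 - 6*h - 8) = (h - 2)*(h + 2)*(h + 3)*(h^2 + 5*h + 4) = (h - 2)*(h + 1)*(h + 2)*(h + 3)*(h + 4)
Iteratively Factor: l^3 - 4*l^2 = (l - 4)*(l^2) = l*(l - 4)*(l)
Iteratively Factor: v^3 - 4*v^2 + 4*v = (v - 2)*(v^2 - 2*v) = v*(v - 2)*(v - 2)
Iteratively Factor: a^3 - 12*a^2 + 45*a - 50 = (a - 2)*(a^2 - 10*a + 25) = (a - 5)*(a - 2)*(a - 5)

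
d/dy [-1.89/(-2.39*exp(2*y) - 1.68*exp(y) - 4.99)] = (-9.0342*exp(y) - 3.1752)*exp(y)/(2.39*exp(2*y) + 1.68*exp(y) + 4.99)^2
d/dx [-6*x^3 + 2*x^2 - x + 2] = -18*x^2 + 4*x - 1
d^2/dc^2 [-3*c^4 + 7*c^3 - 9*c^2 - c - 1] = -36*c^2 + 42*c - 18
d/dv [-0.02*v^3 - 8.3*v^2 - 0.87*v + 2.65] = -0.06*v^2 - 16.6*v - 0.87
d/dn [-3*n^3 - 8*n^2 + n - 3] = -9*n^2 - 16*n + 1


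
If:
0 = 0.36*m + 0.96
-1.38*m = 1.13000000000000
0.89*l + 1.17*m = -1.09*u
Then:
No Solution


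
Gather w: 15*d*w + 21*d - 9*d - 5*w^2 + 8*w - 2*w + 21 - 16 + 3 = 12*d - 5*w^2 + w*(15*d + 6) + 8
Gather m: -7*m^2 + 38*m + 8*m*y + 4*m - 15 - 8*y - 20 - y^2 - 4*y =-7*m^2 + m*(8*y + 42) - y^2 - 12*y - 35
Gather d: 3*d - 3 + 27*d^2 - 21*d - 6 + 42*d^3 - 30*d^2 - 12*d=42*d^3 - 3*d^2 - 30*d - 9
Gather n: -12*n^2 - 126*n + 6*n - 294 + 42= -12*n^2 - 120*n - 252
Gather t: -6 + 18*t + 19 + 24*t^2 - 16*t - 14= 24*t^2 + 2*t - 1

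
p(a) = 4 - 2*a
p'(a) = -2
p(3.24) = -2.48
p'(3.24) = -2.00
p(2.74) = -1.48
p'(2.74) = -2.00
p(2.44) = -0.88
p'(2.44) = -2.00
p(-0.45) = 4.90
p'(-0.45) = -2.00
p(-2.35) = 8.70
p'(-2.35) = -2.00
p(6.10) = -8.20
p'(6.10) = -2.00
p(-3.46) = 10.92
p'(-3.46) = -2.00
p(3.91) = -3.82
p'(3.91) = -2.00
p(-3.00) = 10.00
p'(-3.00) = -2.00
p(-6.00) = 16.00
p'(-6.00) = -2.00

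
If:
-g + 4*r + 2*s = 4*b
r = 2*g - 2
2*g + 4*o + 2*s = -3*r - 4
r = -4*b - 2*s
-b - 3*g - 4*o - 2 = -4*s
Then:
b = 4/73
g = 94/73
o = -137/73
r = 42/73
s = -29/73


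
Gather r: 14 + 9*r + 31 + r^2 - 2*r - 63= r^2 + 7*r - 18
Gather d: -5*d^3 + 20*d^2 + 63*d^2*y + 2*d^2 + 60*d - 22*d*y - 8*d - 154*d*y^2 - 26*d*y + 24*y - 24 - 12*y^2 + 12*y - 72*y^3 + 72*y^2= -5*d^3 + d^2*(63*y + 22) + d*(-154*y^2 - 48*y + 52) - 72*y^3 + 60*y^2 + 36*y - 24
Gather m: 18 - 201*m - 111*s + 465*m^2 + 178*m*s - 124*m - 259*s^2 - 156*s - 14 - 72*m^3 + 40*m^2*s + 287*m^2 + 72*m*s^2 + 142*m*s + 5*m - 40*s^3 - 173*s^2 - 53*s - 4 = -72*m^3 + m^2*(40*s + 752) + m*(72*s^2 + 320*s - 320) - 40*s^3 - 432*s^2 - 320*s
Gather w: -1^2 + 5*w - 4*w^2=-4*w^2 + 5*w - 1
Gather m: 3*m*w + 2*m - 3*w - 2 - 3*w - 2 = m*(3*w + 2) - 6*w - 4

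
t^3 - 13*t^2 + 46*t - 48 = (t - 8)*(t - 3)*(t - 2)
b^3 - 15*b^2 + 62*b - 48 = (b - 8)*(b - 6)*(b - 1)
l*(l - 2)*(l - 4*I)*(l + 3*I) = l^4 - 2*l^3 - I*l^3 + 12*l^2 + 2*I*l^2 - 24*l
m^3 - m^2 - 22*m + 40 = (m - 4)*(m - 2)*(m + 5)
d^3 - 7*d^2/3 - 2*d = d*(d - 3)*(d + 2/3)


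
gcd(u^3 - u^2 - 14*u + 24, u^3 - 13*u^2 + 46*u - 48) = u^2 - 5*u + 6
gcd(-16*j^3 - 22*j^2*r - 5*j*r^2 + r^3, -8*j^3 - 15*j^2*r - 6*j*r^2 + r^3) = -8*j^2 - 7*j*r + r^2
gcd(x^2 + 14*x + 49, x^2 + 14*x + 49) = x^2 + 14*x + 49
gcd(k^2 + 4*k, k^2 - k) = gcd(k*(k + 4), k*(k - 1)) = k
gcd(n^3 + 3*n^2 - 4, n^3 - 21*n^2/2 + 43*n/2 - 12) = n - 1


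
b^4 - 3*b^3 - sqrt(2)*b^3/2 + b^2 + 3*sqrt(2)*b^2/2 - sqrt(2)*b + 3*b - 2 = (b - 2)*(b - 1)*(b - sqrt(2))*(b + sqrt(2)/2)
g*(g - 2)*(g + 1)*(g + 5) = g^4 + 4*g^3 - 7*g^2 - 10*g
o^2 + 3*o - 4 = (o - 1)*(o + 4)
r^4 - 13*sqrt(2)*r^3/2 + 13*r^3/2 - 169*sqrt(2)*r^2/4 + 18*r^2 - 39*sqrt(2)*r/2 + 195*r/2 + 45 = (r + 1/2)*(r + 6)*(r - 5*sqrt(2))*(r - 3*sqrt(2)/2)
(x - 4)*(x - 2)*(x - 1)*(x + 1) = x^4 - 6*x^3 + 7*x^2 + 6*x - 8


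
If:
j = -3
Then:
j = -3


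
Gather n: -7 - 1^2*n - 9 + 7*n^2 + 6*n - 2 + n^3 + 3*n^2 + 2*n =n^3 + 10*n^2 + 7*n - 18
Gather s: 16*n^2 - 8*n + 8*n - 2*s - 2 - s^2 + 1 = 16*n^2 - s^2 - 2*s - 1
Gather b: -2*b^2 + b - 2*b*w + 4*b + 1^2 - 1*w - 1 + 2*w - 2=-2*b^2 + b*(5 - 2*w) + w - 2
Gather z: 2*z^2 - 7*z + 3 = 2*z^2 - 7*z + 3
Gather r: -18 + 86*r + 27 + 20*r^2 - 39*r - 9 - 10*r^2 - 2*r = 10*r^2 + 45*r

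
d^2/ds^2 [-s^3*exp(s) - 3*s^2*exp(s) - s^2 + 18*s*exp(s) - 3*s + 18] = -s^3*exp(s) - 9*s^2*exp(s) + 30*exp(s) - 2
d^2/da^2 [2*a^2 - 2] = 4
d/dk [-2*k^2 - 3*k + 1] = -4*k - 3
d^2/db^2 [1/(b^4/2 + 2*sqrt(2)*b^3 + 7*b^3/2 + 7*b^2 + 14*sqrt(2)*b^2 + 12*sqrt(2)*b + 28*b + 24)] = 4*(-(6*b^2 + 12*sqrt(2)*b + 21*b + 14 + 28*sqrt(2))*(b^4 + 4*sqrt(2)*b^3 + 7*b^3 + 14*b^2 + 28*sqrt(2)*b^2 + 24*sqrt(2)*b + 56*b + 48) + (4*b^3 + 12*sqrt(2)*b^2 + 21*b^2 + 28*b + 56*sqrt(2)*b + 24*sqrt(2) + 56)^2)/(b^4 + 4*sqrt(2)*b^3 + 7*b^3 + 14*b^2 + 28*sqrt(2)*b^2 + 24*sqrt(2)*b + 56*b + 48)^3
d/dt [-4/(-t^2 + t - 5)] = 4*(1 - 2*t)/(t^2 - t + 5)^2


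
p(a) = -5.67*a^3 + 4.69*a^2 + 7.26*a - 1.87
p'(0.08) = 7.90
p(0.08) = -1.26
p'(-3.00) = -173.97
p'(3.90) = -214.88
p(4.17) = -301.18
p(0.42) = 1.59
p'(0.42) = 8.20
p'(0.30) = 8.54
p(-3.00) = 171.65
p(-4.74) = 672.93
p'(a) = -17.01*a^2 + 9.38*a + 7.26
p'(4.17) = -249.41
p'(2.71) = -92.24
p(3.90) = -238.56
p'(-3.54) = -239.11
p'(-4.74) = -419.38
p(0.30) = 0.58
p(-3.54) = 282.73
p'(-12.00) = -2554.74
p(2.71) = -60.60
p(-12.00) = 10384.13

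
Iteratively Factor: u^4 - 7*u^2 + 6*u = (u - 2)*(u^3 + 2*u^2 - 3*u) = u*(u - 2)*(u^2 + 2*u - 3) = u*(u - 2)*(u + 3)*(u - 1)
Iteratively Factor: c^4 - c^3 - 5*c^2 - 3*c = (c + 1)*(c^3 - 2*c^2 - 3*c) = c*(c + 1)*(c^2 - 2*c - 3) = c*(c + 1)^2*(c - 3)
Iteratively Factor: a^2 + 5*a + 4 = (a + 4)*(a + 1)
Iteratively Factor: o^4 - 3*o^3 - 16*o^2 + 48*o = (o - 4)*(o^3 + o^2 - 12*o) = o*(o - 4)*(o^2 + o - 12) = o*(o - 4)*(o + 4)*(o - 3)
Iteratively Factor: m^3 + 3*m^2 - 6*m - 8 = (m + 1)*(m^2 + 2*m - 8) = (m - 2)*(m + 1)*(m + 4)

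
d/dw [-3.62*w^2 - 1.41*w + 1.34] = -7.24*w - 1.41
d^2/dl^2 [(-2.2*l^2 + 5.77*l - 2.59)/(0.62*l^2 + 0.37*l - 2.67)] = (-1.77635683940025e-15*l^4 + 5.445336*l^3 - 27.824856*l^2 + 53.745072*l - 29.250908)/(0.238328*l^6 + 0.426684*l^5 - 2.82441*l^4 - 3.624335*l^3 + 12.163185*l^2 + 7.913079*l - 19.034163)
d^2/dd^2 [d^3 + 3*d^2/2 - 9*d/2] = 6*d + 3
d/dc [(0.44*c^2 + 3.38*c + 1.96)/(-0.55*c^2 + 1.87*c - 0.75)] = (2.6818*c^2 + 1.496*c - 6.2002)/(0.3025*c^4 - 2.057*c^3 + 4.3219*c^2 - 2.805*c + 0.5625)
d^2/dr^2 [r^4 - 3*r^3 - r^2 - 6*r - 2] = 12*r^2 - 18*r - 2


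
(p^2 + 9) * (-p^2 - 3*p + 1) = -p^4 - 3*p^3 - 8*p^2 - 27*p + 9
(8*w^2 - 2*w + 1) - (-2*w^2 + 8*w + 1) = 10*w^2 - 10*w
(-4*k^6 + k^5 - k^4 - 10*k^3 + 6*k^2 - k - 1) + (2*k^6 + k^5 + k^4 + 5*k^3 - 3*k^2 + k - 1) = -2*k^6 + 2*k^5 - 5*k^3 + 3*k^2 - 2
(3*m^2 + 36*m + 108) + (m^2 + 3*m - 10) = 4*m^2 + 39*m + 98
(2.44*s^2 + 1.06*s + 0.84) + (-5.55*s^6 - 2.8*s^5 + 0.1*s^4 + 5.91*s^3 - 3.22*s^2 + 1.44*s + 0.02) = -5.55*s^6 - 2.8*s^5 + 0.1*s^4 + 5.91*s^3 - 0.78*s^2 + 2.5*s + 0.86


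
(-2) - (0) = -2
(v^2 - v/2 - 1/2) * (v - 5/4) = v^3 - 7*v^2/4 + v/8 + 5/8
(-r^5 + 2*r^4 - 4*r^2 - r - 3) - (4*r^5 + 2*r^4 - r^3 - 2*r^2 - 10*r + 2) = -5*r^5 + r^3 - 2*r^2 + 9*r - 5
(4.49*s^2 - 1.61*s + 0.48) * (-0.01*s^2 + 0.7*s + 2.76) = -0.0449*s^4 + 3.1591*s^3 + 11.2606*s^2 - 4.1076*s + 1.3248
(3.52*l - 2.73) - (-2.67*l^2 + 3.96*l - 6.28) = 2.67*l^2 - 0.44*l + 3.55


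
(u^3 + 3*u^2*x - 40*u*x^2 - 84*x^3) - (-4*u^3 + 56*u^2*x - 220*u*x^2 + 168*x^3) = 5*u^3 - 53*u^2*x + 180*u*x^2 - 252*x^3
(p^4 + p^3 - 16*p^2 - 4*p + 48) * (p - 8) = p^5 - 7*p^4 - 24*p^3 + 124*p^2 + 80*p - 384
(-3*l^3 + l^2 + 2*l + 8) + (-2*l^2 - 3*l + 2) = -3*l^3 - l^2 - l + 10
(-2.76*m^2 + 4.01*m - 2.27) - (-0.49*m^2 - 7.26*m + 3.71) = -2.27*m^2 + 11.27*m - 5.98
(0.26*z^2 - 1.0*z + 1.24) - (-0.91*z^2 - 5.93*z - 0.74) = 1.17*z^2 + 4.93*z + 1.98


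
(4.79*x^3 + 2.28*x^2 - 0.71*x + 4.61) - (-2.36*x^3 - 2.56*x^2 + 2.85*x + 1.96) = 7.15*x^3 + 4.84*x^2 - 3.56*x + 2.65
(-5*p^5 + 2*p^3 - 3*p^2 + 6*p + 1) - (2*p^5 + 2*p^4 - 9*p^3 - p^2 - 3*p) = -7*p^5 - 2*p^4 + 11*p^3 - 2*p^2 + 9*p + 1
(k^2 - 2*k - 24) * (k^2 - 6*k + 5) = k^4 - 8*k^3 - 7*k^2 + 134*k - 120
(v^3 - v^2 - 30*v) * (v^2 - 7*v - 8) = v^5 - 8*v^4 - 31*v^3 + 218*v^2 + 240*v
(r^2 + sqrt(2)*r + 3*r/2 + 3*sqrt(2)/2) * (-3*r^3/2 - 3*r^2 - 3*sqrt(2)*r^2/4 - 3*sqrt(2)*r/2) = -3*r^5/2 - 21*r^4/4 - 9*sqrt(2)*r^4/4 - 63*sqrt(2)*r^3/8 - 6*r^3 - 27*sqrt(2)*r^2/4 - 21*r^2/4 - 9*r/2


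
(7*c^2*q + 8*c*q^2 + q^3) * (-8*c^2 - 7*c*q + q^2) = -56*c^4*q - 113*c^3*q^2 - 57*c^2*q^3 + c*q^4 + q^5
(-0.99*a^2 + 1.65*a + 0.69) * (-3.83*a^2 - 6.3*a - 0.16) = 3.7917*a^4 - 0.0824999999999996*a^3 - 12.8793*a^2 - 4.611*a - 0.1104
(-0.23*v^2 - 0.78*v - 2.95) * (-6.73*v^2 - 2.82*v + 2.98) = 1.5479*v^4 + 5.898*v^3 + 21.3677*v^2 + 5.9946*v - 8.791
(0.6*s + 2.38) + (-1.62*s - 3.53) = -1.02*s - 1.15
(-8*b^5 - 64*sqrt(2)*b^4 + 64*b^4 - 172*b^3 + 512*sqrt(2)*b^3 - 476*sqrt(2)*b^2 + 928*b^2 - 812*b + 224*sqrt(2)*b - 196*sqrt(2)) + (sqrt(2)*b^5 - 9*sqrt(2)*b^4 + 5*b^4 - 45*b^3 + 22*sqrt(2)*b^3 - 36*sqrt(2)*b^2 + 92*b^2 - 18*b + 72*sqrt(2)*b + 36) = -8*b^5 + sqrt(2)*b^5 - 73*sqrt(2)*b^4 + 69*b^4 - 217*b^3 + 534*sqrt(2)*b^3 - 512*sqrt(2)*b^2 + 1020*b^2 - 830*b + 296*sqrt(2)*b - 196*sqrt(2) + 36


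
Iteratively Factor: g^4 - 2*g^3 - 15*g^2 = (g)*(g^3 - 2*g^2 - 15*g) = g*(g - 5)*(g^2 + 3*g) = g^2*(g - 5)*(g + 3)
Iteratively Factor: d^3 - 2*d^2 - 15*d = (d + 3)*(d^2 - 5*d) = (d - 5)*(d + 3)*(d)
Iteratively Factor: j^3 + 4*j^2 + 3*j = (j)*(j^2 + 4*j + 3) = j*(j + 3)*(j + 1)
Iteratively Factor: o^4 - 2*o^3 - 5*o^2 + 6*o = (o - 3)*(o^3 + o^2 - 2*o) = (o - 3)*(o + 2)*(o^2 - o) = o*(o - 3)*(o + 2)*(o - 1)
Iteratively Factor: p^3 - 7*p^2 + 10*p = (p - 5)*(p^2 - 2*p) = p*(p - 5)*(p - 2)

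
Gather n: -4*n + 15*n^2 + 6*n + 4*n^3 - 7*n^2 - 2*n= 4*n^3 + 8*n^2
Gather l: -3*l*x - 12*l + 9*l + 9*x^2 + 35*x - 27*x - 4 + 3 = l*(-3*x - 3) + 9*x^2 + 8*x - 1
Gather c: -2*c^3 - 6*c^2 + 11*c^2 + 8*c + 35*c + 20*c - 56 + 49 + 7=-2*c^3 + 5*c^2 + 63*c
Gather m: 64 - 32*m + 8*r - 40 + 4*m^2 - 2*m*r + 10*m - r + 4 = 4*m^2 + m*(-2*r - 22) + 7*r + 28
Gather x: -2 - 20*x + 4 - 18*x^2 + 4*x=-18*x^2 - 16*x + 2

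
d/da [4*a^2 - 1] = 8*a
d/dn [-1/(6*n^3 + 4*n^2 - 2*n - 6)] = (9*n^2 + 4*n - 1)/(2*(3*n^3 + 2*n^2 - n - 3)^2)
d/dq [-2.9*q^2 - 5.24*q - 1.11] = -5.8*q - 5.24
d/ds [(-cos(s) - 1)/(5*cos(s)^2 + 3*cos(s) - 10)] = (5*sin(s)^2 - 10*cos(s) - 18)*sin(s)/(5*cos(s)^2 + 3*cos(s) - 10)^2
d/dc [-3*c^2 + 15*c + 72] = 15 - 6*c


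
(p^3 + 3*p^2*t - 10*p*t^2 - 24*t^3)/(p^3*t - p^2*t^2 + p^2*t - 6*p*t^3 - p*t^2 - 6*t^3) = (p + 4*t)/(t*(p + 1))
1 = 1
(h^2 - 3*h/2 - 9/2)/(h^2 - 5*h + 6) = (h + 3/2)/(h - 2)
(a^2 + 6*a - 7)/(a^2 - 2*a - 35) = (-a^2 - 6*a + 7)/(-a^2 + 2*a + 35)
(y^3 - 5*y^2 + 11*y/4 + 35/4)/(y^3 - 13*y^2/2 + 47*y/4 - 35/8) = 2*(y + 1)/(2*y - 1)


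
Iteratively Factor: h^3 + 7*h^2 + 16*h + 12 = (h + 2)*(h^2 + 5*h + 6) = (h + 2)*(h + 3)*(h + 2)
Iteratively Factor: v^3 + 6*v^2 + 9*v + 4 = (v + 1)*(v^2 + 5*v + 4) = (v + 1)^2*(v + 4)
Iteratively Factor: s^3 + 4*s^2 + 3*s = (s)*(s^2 + 4*s + 3) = s*(s + 3)*(s + 1)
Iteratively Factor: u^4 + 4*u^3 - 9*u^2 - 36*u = (u - 3)*(u^3 + 7*u^2 + 12*u) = (u - 3)*(u + 3)*(u^2 + 4*u) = u*(u - 3)*(u + 3)*(u + 4)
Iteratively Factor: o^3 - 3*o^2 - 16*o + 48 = (o + 4)*(o^2 - 7*o + 12) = (o - 4)*(o + 4)*(o - 3)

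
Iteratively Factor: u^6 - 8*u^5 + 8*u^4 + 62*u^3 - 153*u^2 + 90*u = (u)*(u^5 - 8*u^4 + 8*u^3 + 62*u^2 - 153*u + 90) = u*(u - 2)*(u^4 - 6*u^3 - 4*u^2 + 54*u - 45) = u*(u - 5)*(u - 2)*(u^3 - u^2 - 9*u + 9) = u*(u - 5)*(u - 3)*(u - 2)*(u^2 + 2*u - 3) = u*(u - 5)*(u - 3)*(u - 2)*(u - 1)*(u + 3)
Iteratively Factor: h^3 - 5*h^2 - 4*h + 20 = (h - 5)*(h^2 - 4) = (h - 5)*(h - 2)*(h + 2)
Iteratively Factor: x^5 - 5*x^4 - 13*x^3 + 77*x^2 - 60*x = (x - 1)*(x^4 - 4*x^3 - 17*x^2 + 60*x) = (x - 1)*(x + 4)*(x^3 - 8*x^2 + 15*x) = x*(x - 1)*(x + 4)*(x^2 - 8*x + 15) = x*(x - 5)*(x - 1)*(x + 4)*(x - 3)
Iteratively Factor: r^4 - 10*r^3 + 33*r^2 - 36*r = (r - 4)*(r^3 - 6*r^2 + 9*r) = r*(r - 4)*(r^2 - 6*r + 9) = r*(r - 4)*(r - 3)*(r - 3)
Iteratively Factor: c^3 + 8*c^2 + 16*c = (c + 4)*(c^2 + 4*c) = (c + 4)^2*(c)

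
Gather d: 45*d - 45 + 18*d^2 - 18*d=18*d^2 + 27*d - 45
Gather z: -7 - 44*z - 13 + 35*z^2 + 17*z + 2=35*z^2 - 27*z - 18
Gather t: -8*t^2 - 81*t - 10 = -8*t^2 - 81*t - 10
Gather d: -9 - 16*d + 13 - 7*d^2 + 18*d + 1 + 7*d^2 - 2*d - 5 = 0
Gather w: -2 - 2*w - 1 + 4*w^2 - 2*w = 4*w^2 - 4*w - 3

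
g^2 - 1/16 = (g - 1/4)*(g + 1/4)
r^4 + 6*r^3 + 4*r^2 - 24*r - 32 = (r - 2)*(r + 2)^2*(r + 4)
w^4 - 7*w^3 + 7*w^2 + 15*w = w*(w - 5)*(w - 3)*(w + 1)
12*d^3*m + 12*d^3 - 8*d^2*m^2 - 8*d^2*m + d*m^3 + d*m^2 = (-6*d + m)*(-2*d + m)*(d*m + d)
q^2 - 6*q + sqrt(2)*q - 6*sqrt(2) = (q - 6)*(q + sqrt(2))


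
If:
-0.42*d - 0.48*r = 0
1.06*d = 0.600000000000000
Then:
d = 0.57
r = -0.50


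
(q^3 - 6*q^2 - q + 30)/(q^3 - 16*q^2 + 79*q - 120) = (q + 2)/(q - 8)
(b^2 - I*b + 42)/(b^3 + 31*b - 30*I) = (b - 7*I)/(b^2 - 6*I*b - 5)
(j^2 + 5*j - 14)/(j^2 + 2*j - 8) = (j + 7)/(j + 4)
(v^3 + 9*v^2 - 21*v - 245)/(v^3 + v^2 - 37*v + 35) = (v + 7)/(v - 1)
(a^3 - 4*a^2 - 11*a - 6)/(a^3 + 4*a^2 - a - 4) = (a^2 - 5*a - 6)/(a^2 + 3*a - 4)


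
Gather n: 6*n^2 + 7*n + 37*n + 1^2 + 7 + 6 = 6*n^2 + 44*n + 14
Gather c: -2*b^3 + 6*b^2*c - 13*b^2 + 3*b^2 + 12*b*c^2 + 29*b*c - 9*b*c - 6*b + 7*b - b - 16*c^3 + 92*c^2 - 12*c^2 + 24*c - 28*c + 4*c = -2*b^3 - 10*b^2 - 16*c^3 + c^2*(12*b + 80) + c*(6*b^2 + 20*b)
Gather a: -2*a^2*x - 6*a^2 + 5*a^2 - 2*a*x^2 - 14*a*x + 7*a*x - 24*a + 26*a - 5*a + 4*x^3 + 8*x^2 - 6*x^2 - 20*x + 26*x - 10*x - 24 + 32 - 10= a^2*(-2*x - 1) + a*(-2*x^2 - 7*x - 3) + 4*x^3 + 2*x^2 - 4*x - 2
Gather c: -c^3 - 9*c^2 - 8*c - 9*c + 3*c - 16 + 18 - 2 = -c^3 - 9*c^2 - 14*c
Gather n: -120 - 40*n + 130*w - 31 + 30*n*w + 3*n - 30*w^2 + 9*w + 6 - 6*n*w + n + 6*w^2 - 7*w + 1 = n*(24*w - 36) - 24*w^2 + 132*w - 144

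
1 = 1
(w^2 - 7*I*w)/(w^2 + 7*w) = (w - 7*I)/(w + 7)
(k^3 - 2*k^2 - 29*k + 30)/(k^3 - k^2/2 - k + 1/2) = 2*(k^2 - k - 30)/(2*k^2 + k - 1)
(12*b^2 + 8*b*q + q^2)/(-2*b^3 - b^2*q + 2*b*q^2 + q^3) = (6*b + q)/(-b^2 + q^2)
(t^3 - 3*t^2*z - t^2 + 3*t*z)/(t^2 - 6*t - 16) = t*(-t^2 + 3*t*z + t - 3*z)/(-t^2 + 6*t + 16)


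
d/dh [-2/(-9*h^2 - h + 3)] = 2*(-18*h - 1)/(9*h^2 + h - 3)^2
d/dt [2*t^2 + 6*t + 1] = 4*t + 6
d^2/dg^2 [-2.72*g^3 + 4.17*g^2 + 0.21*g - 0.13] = 8.34 - 16.32*g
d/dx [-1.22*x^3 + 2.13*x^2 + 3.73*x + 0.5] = -3.66*x^2 + 4.26*x + 3.73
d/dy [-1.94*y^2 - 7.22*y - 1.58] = -3.88*y - 7.22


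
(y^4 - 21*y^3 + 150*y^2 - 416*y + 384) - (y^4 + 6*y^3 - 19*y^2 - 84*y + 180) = -27*y^3 + 169*y^2 - 332*y + 204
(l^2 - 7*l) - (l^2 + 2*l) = -9*l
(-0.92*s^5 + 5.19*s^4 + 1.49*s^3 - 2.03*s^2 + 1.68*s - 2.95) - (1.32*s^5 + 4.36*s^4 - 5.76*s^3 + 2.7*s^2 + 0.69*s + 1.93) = -2.24*s^5 + 0.83*s^4 + 7.25*s^3 - 4.73*s^2 + 0.99*s - 4.88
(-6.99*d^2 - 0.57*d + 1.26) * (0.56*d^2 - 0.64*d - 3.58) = -3.9144*d^4 + 4.1544*d^3 + 26.0946*d^2 + 1.2342*d - 4.5108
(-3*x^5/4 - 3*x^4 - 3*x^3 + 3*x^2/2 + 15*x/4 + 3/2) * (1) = -3*x^5/4 - 3*x^4 - 3*x^3 + 3*x^2/2 + 15*x/4 + 3/2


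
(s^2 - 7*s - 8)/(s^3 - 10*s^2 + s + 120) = (s + 1)/(s^2 - 2*s - 15)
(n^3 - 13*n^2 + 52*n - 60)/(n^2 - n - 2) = (n^2 - 11*n + 30)/(n + 1)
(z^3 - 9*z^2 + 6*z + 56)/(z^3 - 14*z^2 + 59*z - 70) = (z^2 - 2*z - 8)/(z^2 - 7*z + 10)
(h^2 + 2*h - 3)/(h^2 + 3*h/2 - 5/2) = 2*(h + 3)/(2*h + 5)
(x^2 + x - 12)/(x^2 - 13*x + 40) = (x^2 + x - 12)/(x^2 - 13*x + 40)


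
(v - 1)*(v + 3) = v^2 + 2*v - 3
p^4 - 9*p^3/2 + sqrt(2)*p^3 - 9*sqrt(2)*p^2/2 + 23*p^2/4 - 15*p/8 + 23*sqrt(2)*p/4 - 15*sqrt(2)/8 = (p - 5/2)*(p - 3/2)*(p - 1/2)*(p + sqrt(2))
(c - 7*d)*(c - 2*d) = c^2 - 9*c*d + 14*d^2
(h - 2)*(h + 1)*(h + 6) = h^3 + 5*h^2 - 8*h - 12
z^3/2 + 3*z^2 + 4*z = z*(z/2 + 1)*(z + 4)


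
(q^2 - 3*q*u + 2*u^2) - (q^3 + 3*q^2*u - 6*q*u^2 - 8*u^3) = -q^3 - 3*q^2*u + q^2 + 6*q*u^2 - 3*q*u + 8*u^3 + 2*u^2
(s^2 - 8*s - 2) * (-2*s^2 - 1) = -2*s^4 + 16*s^3 + 3*s^2 + 8*s + 2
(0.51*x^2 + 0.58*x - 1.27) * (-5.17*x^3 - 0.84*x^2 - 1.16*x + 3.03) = -2.6367*x^5 - 3.427*x^4 + 5.4871*x^3 + 1.9393*x^2 + 3.2306*x - 3.8481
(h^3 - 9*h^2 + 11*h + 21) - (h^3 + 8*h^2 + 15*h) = -17*h^2 - 4*h + 21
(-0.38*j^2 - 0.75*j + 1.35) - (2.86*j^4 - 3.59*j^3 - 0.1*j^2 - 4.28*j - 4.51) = -2.86*j^4 + 3.59*j^3 - 0.28*j^2 + 3.53*j + 5.86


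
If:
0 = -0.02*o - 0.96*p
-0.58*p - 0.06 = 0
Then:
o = 4.97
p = -0.10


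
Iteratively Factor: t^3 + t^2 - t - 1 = (t + 1)*(t^2 - 1) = (t - 1)*(t + 1)*(t + 1)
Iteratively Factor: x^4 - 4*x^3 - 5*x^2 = (x + 1)*(x^3 - 5*x^2) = (x - 5)*(x + 1)*(x^2) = x*(x - 5)*(x + 1)*(x)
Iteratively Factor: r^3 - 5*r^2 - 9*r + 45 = (r + 3)*(r^2 - 8*r + 15) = (r - 3)*(r + 3)*(r - 5)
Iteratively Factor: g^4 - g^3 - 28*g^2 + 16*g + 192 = (g - 4)*(g^3 + 3*g^2 - 16*g - 48) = (g - 4)*(g + 4)*(g^2 - g - 12) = (g - 4)*(g + 3)*(g + 4)*(g - 4)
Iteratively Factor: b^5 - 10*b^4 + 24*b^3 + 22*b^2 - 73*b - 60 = (b + 1)*(b^4 - 11*b^3 + 35*b^2 - 13*b - 60) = (b + 1)^2*(b^3 - 12*b^2 + 47*b - 60) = (b - 3)*(b + 1)^2*(b^2 - 9*b + 20) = (b - 4)*(b - 3)*(b + 1)^2*(b - 5)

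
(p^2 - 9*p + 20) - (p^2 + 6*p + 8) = 12 - 15*p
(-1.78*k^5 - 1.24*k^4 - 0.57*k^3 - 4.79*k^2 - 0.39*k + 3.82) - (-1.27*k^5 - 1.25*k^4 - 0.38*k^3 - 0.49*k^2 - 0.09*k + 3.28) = -0.51*k^5 + 0.01*k^4 - 0.19*k^3 - 4.3*k^2 - 0.3*k + 0.54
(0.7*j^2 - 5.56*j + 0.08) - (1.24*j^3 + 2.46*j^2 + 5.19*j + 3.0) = -1.24*j^3 - 1.76*j^2 - 10.75*j - 2.92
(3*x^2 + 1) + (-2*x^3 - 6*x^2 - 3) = -2*x^3 - 3*x^2 - 2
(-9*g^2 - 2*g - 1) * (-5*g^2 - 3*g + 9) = 45*g^4 + 37*g^3 - 70*g^2 - 15*g - 9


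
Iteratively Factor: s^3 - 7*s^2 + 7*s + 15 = (s - 5)*(s^2 - 2*s - 3) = (s - 5)*(s + 1)*(s - 3)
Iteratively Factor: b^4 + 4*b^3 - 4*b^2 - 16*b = (b + 2)*(b^3 + 2*b^2 - 8*b) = (b - 2)*(b + 2)*(b^2 + 4*b) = (b - 2)*(b + 2)*(b + 4)*(b)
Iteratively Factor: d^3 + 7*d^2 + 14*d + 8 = (d + 4)*(d^2 + 3*d + 2) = (d + 2)*(d + 4)*(d + 1)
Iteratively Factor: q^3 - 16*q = (q + 4)*(q^2 - 4*q) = (q - 4)*(q + 4)*(q)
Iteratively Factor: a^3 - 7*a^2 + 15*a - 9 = (a - 3)*(a^2 - 4*a + 3) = (a - 3)*(a - 1)*(a - 3)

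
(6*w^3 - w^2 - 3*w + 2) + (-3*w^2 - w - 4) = 6*w^3 - 4*w^2 - 4*w - 2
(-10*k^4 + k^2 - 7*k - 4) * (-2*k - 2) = 20*k^5 + 20*k^4 - 2*k^3 + 12*k^2 + 22*k + 8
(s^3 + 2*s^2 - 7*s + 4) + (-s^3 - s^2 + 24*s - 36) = s^2 + 17*s - 32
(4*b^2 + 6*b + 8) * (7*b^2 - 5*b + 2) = 28*b^4 + 22*b^3 + 34*b^2 - 28*b + 16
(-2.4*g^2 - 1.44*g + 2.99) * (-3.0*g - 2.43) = 7.2*g^3 + 10.152*g^2 - 5.4708*g - 7.2657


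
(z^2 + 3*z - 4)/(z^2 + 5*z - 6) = (z + 4)/(z + 6)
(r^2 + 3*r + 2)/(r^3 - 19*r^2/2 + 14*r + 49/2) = 2*(r + 2)/(2*r^2 - 21*r + 49)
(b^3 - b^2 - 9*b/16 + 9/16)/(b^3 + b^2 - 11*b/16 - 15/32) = 2*(4*b^2 - b - 3)/(8*b^2 + 14*b + 5)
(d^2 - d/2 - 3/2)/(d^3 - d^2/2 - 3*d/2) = 1/d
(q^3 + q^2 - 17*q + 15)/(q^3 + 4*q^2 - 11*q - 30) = (q - 1)/(q + 2)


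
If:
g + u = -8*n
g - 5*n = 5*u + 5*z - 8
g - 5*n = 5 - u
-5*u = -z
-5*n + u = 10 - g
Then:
No Solution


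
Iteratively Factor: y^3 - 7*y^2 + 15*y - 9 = (y - 1)*(y^2 - 6*y + 9) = (y - 3)*(y - 1)*(y - 3)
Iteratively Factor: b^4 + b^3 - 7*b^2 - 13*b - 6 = (b + 2)*(b^3 - b^2 - 5*b - 3) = (b + 1)*(b + 2)*(b^2 - 2*b - 3) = (b + 1)^2*(b + 2)*(b - 3)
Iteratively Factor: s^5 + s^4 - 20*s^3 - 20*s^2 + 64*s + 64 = (s + 2)*(s^4 - s^3 - 18*s^2 + 16*s + 32) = (s - 2)*(s + 2)*(s^3 + s^2 - 16*s - 16) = (s - 4)*(s - 2)*(s + 2)*(s^2 + 5*s + 4) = (s - 4)*(s - 2)*(s + 1)*(s + 2)*(s + 4)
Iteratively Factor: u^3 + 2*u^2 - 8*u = (u)*(u^2 + 2*u - 8) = u*(u - 2)*(u + 4)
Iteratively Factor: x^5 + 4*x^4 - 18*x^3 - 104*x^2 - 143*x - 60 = (x + 4)*(x^4 - 18*x^2 - 32*x - 15) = (x + 3)*(x + 4)*(x^3 - 3*x^2 - 9*x - 5) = (x - 5)*(x + 3)*(x + 4)*(x^2 + 2*x + 1) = (x - 5)*(x + 1)*(x + 3)*(x + 4)*(x + 1)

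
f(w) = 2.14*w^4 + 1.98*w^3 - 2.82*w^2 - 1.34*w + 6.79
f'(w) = 8.56*w^3 + 5.94*w^2 - 5.64*w - 1.34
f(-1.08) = 5.37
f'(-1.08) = 0.90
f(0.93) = 6.30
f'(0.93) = 5.44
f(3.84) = 537.48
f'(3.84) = 549.29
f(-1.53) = 6.87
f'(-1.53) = -9.46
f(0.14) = 6.55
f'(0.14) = -1.99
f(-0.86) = 5.77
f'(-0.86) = 2.46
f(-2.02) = 17.30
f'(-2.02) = -36.26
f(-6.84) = 3934.62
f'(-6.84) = -2424.17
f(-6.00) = 2259.07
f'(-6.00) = -1602.62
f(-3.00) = 105.31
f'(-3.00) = -162.08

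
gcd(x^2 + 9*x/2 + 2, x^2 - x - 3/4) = x + 1/2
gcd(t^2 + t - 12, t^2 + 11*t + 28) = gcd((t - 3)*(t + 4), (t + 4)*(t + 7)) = t + 4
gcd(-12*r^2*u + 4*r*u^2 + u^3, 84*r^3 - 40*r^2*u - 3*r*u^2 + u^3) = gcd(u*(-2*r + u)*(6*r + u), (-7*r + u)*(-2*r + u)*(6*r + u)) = 12*r^2 - 4*r*u - u^2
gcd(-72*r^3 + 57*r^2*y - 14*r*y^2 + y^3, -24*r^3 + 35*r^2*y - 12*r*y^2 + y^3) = 24*r^2 - 11*r*y + y^2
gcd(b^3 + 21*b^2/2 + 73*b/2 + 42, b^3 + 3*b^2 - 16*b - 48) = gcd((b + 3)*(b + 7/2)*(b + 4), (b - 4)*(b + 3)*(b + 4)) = b^2 + 7*b + 12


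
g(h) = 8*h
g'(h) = 8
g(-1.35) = -10.80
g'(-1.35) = 8.00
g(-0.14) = -1.12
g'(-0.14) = 8.00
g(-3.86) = -30.88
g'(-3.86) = 8.00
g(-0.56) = -4.48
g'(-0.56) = 8.00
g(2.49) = 19.92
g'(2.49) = 8.00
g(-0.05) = -0.40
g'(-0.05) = 8.00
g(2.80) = 22.40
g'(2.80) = 8.00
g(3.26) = 26.08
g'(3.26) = 8.00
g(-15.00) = -120.00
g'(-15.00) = 8.00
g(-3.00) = -24.00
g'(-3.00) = 8.00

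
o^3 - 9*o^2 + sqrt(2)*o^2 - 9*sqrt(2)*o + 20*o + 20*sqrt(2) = (o - 5)*(o - 4)*(o + sqrt(2))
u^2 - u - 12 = (u - 4)*(u + 3)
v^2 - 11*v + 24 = (v - 8)*(v - 3)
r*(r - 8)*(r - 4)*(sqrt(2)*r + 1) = sqrt(2)*r^4 - 12*sqrt(2)*r^3 + r^3 - 12*r^2 + 32*sqrt(2)*r^2 + 32*r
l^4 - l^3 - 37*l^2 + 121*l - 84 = (l - 4)*(l - 3)*(l - 1)*(l + 7)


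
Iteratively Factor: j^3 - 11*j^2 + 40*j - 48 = (j - 4)*(j^2 - 7*j + 12) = (j - 4)^2*(j - 3)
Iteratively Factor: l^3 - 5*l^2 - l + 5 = (l + 1)*(l^2 - 6*l + 5) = (l - 1)*(l + 1)*(l - 5)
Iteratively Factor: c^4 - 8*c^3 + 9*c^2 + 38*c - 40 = (c - 1)*(c^3 - 7*c^2 + 2*c + 40) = (c - 4)*(c - 1)*(c^2 - 3*c - 10) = (c - 4)*(c - 1)*(c + 2)*(c - 5)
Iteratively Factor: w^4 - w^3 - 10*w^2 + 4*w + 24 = (w + 2)*(w^3 - 3*w^2 - 4*w + 12) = (w - 2)*(w + 2)*(w^2 - w - 6) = (w - 2)*(w + 2)^2*(w - 3)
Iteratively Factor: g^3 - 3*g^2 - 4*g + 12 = (g + 2)*(g^2 - 5*g + 6) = (g - 3)*(g + 2)*(g - 2)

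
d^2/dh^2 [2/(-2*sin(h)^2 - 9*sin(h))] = 2*(16*sin(h) + 54 + 57/sin(h) - 108/sin(h)^2 - 162/sin(h)^3)/(2*sin(h) + 9)^3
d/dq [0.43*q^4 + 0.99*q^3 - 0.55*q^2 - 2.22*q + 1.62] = 1.72*q^3 + 2.97*q^2 - 1.1*q - 2.22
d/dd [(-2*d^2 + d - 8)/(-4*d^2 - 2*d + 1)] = (8*d^2 - 68*d - 15)/(16*d^4 + 16*d^3 - 4*d^2 - 4*d + 1)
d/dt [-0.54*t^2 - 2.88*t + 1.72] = -1.08*t - 2.88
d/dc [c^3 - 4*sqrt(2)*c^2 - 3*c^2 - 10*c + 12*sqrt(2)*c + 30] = 3*c^2 - 8*sqrt(2)*c - 6*c - 10 + 12*sqrt(2)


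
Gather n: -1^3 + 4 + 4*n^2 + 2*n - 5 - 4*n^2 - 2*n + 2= 0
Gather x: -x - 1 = -x - 1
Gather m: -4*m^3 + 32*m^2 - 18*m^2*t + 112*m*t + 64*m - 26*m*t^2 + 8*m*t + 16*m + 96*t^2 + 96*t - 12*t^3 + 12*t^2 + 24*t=-4*m^3 + m^2*(32 - 18*t) + m*(-26*t^2 + 120*t + 80) - 12*t^3 + 108*t^2 + 120*t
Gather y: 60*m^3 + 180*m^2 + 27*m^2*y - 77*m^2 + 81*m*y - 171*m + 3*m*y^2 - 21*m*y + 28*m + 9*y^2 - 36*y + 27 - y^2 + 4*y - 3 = 60*m^3 + 103*m^2 - 143*m + y^2*(3*m + 8) + y*(27*m^2 + 60*m - 32) + 24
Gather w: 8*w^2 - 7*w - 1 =8*w^2 - 7*w - 1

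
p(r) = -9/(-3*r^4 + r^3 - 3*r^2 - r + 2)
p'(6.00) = 0.00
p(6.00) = 0.00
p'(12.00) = 0.00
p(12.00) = 0.00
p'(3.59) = -0.02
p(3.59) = 0.02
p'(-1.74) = 0.51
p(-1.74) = 0.24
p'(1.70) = -0.68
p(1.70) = 0.32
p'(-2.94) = 0.04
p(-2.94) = 0.03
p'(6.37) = -0.00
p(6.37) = 0.00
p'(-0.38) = 6.38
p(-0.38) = -4.92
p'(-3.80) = 0.01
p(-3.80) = 0.01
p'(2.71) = -0.08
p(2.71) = 0.05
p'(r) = -9*(12*r^3 - 3*r^2 + 6*r + 1)/(-3*r^4 + r^3 - 3*r^2 - r + 2)^2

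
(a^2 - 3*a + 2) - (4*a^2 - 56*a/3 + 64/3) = -3*a^2 + 47*a/3 - 58/3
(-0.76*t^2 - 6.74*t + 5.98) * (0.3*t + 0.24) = -0.228*t^3 - 2.2044*t^2 + 0.1764*t + 1.4352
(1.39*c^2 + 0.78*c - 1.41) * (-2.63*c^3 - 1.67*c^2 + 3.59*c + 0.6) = -3.6557*c^5 - 4.3727*c^4 + 7.3958*c^3 + 5.9889*c^2 - 4.5939*c - 0.846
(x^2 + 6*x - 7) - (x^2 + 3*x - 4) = 3*x - 3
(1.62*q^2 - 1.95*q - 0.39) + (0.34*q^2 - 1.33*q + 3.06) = 1.96*q^2 - 3.28*q + 2.67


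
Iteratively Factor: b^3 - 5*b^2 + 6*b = (b)*(b^2 - 5*b + 6) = b*(b - 2)*(b - 3)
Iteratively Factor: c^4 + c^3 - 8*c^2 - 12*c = (c + 2)*(c^3 - c^2 - 6*c) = c*(c + 2)*(c^2 - c - 6) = c*(c - 3)*(c + 2)*(c + 2)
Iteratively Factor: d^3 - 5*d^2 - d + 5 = (d - 5)*(d^2 - 1) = (d - 5)*(d + 1)*(d - 1)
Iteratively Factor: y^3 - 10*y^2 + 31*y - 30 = (y - 5)*(y^2 - 5*y + 6) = (y - 5)*(y - 3)*(y - 2)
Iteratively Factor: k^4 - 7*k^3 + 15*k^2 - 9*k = (k - 3)*(k^3 - 4*k^2 + 3*k) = k*(k - 3)*(k^2 - 4*k + 3) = k*(k - 3)*(k - 1)*(k - 3)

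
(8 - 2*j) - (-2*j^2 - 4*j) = 2*j^2 + 2*j + 8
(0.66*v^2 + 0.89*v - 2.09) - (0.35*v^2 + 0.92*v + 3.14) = 0.31*v^2 - 0.03*v - 5.23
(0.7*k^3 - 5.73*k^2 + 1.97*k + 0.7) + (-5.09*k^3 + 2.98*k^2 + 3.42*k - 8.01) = -4.39*k^3 - 2.75*k^2 + 5.39*k - 7.31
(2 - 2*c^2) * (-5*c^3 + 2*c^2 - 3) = 10*c^5 - 4*c^4 - 10*c^3 + 10*c^2 - 6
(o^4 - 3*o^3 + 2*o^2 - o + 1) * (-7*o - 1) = -7*o^5 + 20*o^4 - 11*o^3 + 5*o^2 - 6*o - 1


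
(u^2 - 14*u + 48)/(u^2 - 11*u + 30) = (u - 8)/(u - 5)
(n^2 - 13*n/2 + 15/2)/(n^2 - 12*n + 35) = (n - 3/2)/(n - 7)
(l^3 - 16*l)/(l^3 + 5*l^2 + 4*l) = (l - 4)/(l + 1)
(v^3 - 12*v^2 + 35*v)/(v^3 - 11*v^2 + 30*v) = (v - 7)/(v - 6)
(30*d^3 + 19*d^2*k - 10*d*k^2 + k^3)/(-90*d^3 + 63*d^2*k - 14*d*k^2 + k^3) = (-d - k)/(3*d - k)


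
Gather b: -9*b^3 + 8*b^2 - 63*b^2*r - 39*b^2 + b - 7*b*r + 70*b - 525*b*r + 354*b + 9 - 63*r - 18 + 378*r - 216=-9*b^3 + b^2*(-63*r - 31) + b*(425 - 532*r) + 315*r - 225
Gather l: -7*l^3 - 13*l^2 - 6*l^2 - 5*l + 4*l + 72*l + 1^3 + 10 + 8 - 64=-7*l^3 - 19*l^2 + 71*l - 45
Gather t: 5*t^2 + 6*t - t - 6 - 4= 5*t^2 + 5*t - 10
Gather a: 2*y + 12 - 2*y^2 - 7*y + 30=-2*y^2 - 5*y + 42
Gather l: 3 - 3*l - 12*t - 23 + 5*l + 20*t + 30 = 2*l + 8*t + 10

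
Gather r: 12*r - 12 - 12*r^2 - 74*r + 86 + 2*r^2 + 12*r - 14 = -10*r^2 - 50*r + 60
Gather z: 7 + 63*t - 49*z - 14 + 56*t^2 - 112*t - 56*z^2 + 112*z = 56*t^2 - 49*t - 56*z^2 + 63*z - 7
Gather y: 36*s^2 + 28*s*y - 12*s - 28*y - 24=36*s^2 - 12*s + y*(28*s - 28) - 24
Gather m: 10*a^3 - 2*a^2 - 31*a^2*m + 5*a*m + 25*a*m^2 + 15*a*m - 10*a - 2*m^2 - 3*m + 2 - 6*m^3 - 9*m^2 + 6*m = 10*a^3 - 2*a^2 - 10*a - 6*m^3 + m^2*(25*a - 11) + m*(-31*a^2 + 20*a + 3) + 2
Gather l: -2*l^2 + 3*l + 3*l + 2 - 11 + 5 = -2*l^2 + 6*l - 4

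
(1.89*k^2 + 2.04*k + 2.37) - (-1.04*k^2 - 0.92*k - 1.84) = 2.93*k^2 + 2.96*k + 4.21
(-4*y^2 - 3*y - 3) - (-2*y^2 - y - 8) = -2*y^2 - 2*y + 5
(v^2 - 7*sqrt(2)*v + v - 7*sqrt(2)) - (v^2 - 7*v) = -7*sqrt(2)*v + 8*v - 7*sqrt(2)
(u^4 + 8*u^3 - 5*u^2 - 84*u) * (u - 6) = u^5 + 2*u^4 - 53*u^3 - 54*u^2 + 504*u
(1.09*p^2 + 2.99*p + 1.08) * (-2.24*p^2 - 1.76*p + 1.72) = -2.4416*p^4 - 8.616*p^3 - 5.8068*p^2 + 3.242*p + 1.8576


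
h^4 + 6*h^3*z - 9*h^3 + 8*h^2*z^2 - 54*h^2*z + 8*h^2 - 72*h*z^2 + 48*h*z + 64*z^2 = (h - 8)*(h - 1)*(h + 2*z)*(h + 4*z)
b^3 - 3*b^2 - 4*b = b*(b - 4)*(b + 1)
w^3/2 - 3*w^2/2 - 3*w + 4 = (w/2 + 1)*(w - 4)*(w - 1)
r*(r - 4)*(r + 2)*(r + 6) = r^4 + 4*r^3 - 20*r^2 - 48*r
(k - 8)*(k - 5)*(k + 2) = k^3 - 11*k^2 + 14*k + 80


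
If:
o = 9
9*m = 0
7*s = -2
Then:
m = 0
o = 9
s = -2/7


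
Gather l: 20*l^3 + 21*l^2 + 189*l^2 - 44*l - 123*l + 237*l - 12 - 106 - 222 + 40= 20*l^3 + 210*l^2 + 70*l - 300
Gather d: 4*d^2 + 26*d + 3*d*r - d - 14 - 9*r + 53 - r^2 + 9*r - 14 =4*d^2 + d*(3*r + 25) - r^2 + 25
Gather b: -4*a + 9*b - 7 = -4*a + 9*b - 7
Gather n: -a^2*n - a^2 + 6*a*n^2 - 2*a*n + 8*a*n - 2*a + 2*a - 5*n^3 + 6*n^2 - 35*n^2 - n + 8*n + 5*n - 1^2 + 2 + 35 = -a^2 - 5*n^3 + n^2*(6*a - 29) + n*(-a^2 + 6*a + 12) + 36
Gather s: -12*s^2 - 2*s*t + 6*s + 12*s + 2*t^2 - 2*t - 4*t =-12*s^2 + s*(18 - 2*t) + 2*t^2 - 6*t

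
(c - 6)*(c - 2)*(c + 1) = c^3 - 7*c^2 + 4*c + 12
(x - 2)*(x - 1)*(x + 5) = x^3 + 2*x^2 - 13*x + 10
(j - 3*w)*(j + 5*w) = j^2 + 2*j*w - 15*w^2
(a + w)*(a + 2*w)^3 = a^4 + 7*a^3*w + 18*a^2*w^2 + 20*a*w^3 + 8*w^4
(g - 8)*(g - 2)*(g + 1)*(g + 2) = g^4 - 7*g^3 - 12*g^2 + 28*g + 32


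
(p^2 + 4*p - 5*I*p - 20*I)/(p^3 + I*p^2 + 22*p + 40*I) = (p + 4)/(p^2 + 6*I*p - 8)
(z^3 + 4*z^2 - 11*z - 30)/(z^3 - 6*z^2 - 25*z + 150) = (z^2 - z - 6)/(z^2 - 11*z + 30)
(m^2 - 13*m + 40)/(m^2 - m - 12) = (-m^2 + 13*m - 40)/(-m^2 + m + 12)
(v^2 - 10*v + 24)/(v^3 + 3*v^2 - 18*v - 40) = (v - 6)/(v^2 + 7*v + 10)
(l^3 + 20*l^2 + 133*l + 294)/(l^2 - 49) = (l^2 + 13*l + 42)/(l - 7)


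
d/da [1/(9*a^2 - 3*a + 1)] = 3*(1 - 6*a)/(9*a^2 - 3*a + 1)^2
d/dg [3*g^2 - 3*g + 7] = 6*g - 3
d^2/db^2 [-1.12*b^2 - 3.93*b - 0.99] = -2.24000000000000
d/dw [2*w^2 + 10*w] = 4*w + 10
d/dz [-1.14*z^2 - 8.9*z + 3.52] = -2.28*z - 8.9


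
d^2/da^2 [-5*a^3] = -30*a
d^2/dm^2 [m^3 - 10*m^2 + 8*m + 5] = 6*m - 20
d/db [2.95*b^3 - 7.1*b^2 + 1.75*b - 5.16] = 8.85*b^2 - 14.2*b + 1.75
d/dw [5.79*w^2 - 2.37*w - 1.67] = 11.58*w - 2.37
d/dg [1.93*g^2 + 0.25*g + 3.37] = 3.86*g + 0.25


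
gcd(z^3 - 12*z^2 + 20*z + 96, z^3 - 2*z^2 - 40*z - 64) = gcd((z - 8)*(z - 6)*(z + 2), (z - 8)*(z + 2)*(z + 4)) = z^2 - 6*z - 16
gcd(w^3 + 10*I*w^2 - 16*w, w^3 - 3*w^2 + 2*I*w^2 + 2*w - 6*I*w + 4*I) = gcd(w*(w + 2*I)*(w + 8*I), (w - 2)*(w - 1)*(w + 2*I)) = w + 2*I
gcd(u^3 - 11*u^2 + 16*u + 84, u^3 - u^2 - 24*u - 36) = u^2 - 4*u - 12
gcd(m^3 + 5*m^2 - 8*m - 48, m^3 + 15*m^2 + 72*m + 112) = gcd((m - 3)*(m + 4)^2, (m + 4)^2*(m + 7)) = m^2 + 8*m + 16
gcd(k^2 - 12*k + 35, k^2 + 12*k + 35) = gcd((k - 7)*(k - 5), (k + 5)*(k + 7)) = 1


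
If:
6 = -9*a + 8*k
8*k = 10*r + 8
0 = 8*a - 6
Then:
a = 3/4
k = 51/32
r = 19/40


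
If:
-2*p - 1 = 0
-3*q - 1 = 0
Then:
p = -1/2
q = -1/3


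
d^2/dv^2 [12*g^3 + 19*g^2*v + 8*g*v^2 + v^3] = 16*g + 6*v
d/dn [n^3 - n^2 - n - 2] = 3*n^2 - 2*n - 1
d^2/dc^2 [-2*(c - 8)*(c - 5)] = -4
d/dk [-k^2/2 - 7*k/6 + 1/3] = -k - 7/6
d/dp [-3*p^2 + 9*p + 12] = 9 - 6*p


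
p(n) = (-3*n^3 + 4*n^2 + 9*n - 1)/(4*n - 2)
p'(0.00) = -3.50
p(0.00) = 0.50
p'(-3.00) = 5.04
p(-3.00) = -6.36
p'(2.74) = -3.69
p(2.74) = -0.90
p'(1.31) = -2.91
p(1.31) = 3.37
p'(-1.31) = 2.28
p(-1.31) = -0.11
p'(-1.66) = 2.89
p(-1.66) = -1.02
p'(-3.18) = 5.32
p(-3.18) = -7.29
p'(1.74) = -2.66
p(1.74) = 2.21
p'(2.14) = -2.97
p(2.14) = 1.09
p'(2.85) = -3.84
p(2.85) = -1.31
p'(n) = (-9*n^2 + 8*n + 9)/(4*n - 2) - 4*(-3*n^3 + 4*n^2 + 9*n - 1)/(4*n - 2)^2 = (-12*n^3 + 17*n^2 - 8*n - 7)/(2*(4*n^2 - 4*n + 1))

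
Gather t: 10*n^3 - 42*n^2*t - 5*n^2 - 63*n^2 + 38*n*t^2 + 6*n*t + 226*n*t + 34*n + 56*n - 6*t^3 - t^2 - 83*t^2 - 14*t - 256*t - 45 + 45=10*n^3 - 68*n^2 + 90*n - 6*t^3 + t^2*(38*n - 84) + t*(-42*n^2 + 232*n - 270)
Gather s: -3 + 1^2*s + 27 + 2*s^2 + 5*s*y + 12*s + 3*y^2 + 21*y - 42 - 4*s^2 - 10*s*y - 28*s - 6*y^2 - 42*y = -2*s^2 + s*(-5*y - 15) - 3*y^2 - 21*y - 18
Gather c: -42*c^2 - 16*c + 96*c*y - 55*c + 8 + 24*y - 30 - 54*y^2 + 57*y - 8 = -42*c^2 + c*(96*y - 71) - 54*y^2 + 81*y - 30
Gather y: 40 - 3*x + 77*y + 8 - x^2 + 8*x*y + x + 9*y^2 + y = -x^2 - 2*x + 9*y^2 + y*(8*x + 78) + 48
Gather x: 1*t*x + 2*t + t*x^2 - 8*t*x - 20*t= t*x^2 - 7*t*x - 18*t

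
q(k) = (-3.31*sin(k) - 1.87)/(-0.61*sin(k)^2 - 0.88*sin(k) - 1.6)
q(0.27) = 1.47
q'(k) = (1.22*sin(k)*cos(k) + 0.88*cos(k))*(-3.31*sin(k) - 1.87)/(-0.61*sin(k)^2 - 0.88*sin(k) - 1.6)^2 - 3.31*cos(k)/(-0.61*sin(k)^2 - 0.88*sin(k) - 1.6)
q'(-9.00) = -2.15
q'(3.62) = -2.16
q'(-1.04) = 1.24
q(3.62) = 0.26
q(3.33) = 0.86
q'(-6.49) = 1.89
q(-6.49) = 0.82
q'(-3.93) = -0.11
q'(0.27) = 0.79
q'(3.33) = -1.86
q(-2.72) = 0.38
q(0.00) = 1.17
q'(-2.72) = -2.15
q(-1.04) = -0.76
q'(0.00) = 1.43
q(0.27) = 1.47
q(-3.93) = 1.67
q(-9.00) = 0.38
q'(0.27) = 0.79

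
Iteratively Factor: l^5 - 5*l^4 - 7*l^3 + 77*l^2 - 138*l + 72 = (l - 1)*(l^4 - 4*l^3 - 11*l^2 + 66*l - 72) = (l - 3)*(l - 1)*(l^3 - l^2 - 14*l + 24) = (l - 3)*(l - 1)*(l + 4)*(l^2 - 5*l + 6) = (l - 3)*(l - 2)*(l - 1)*(l + 4)*(l - 3)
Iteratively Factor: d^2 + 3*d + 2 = (d + 1)*(d + 2)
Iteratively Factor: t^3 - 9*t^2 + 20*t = (t - 4)*(t^2 - 5*t) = (t - 5)*(t - 4)*(t)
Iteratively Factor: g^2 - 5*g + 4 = (g - 1)*(g - 4)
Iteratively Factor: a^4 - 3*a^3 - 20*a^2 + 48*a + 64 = (a + 1)*(a^3 - 4*a^2 - 16*a + 64) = (a + 1)*(a + 4)*(a^2 - 8*a + 16) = (a - 4)*(a + 1)*(a + 4)*(a - 4)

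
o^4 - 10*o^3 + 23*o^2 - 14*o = o*(o - 7)*(o - 2)*(o - 1)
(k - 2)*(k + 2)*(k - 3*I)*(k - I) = k^4 - 4*I*k^3 - 7*k^2 + 16*I*k + 12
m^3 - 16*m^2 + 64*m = m*(m - 8)^2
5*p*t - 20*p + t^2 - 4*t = (5*p + t)*(t - 4)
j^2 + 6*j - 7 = (j - 1)*(j + 7)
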